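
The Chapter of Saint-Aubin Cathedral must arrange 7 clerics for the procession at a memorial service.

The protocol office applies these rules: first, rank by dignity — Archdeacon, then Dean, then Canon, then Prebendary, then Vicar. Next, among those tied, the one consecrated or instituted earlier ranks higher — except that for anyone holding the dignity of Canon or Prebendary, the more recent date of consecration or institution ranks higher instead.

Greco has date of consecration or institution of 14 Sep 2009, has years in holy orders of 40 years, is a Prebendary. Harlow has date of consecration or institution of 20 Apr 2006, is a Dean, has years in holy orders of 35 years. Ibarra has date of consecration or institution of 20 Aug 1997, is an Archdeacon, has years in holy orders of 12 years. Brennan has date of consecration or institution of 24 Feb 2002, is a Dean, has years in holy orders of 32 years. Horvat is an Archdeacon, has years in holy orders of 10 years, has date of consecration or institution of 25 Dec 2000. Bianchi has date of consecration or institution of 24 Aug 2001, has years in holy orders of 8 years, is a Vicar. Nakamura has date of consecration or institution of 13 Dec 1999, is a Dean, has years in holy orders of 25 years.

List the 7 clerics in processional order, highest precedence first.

By dignity: Ibarra and Horvat (Archdeacon); then Nakamura, Brennan and Harlow (Dean); then Greco (Prebendary); then Bianchi (Vicar).
Among Ibarra and Horvat, by date of consecration or institution (earlier first): Ibarra (20 Aug 1997) before Horvat (25 Dec 2000).
Among Nakamura, Brennan and Harlow, by date of consecration or institution (earlier first): Nakamura (13 Dec 1999) before Brennan (24 Feb 2002) before Harlow (20 Apr 2006).
Full order: Ibarra, Horvat, Nakamura, Brennan, Harlow, Greco, Bianchi.

Ibarra, Horvat, Nakamura, Brennan, Harlow, Greco, Bianchi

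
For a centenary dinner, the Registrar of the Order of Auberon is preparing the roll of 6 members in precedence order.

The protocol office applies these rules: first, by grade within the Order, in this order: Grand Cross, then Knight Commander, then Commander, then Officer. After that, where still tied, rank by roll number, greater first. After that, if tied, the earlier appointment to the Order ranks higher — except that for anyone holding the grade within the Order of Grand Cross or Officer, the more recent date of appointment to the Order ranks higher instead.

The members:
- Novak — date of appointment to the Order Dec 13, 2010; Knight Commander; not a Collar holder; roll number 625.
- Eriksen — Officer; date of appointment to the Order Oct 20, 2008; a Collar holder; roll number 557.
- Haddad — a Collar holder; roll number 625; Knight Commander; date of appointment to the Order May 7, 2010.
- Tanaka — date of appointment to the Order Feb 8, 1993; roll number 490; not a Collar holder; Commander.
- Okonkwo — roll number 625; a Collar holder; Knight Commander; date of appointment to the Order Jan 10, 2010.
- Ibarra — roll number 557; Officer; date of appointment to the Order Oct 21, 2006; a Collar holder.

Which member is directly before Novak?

By grade within the Order: Okonkwo, Haddad and Novak (Knight Commander); then Tanaka (Commander); then Eriksen and Ibarra (Officer).
Okonkwo, Haddad and Novak all have roll number 625, so the next rule applies.
Among Okonkwo, Haddad and Novak, by date of appointment to the Order (earlier first): Okonkwo (Jan 10, 2010) before Haddad (May 7, 2010) before Novak (Dec 13, 2010).
Eriksen and Ibarra both have roll number 557, so the next rule applies.
Among Eriksen and Ibarra, by date of appointment to the Order (later first) (reversed rule for this group): Eriksen (Oct 20, 2008) before Ibarra (Oct 21, 2006).
Order: Okonkwo, Haddad, Novak, Tanaka, Eriksen, Ibarra.

Haddad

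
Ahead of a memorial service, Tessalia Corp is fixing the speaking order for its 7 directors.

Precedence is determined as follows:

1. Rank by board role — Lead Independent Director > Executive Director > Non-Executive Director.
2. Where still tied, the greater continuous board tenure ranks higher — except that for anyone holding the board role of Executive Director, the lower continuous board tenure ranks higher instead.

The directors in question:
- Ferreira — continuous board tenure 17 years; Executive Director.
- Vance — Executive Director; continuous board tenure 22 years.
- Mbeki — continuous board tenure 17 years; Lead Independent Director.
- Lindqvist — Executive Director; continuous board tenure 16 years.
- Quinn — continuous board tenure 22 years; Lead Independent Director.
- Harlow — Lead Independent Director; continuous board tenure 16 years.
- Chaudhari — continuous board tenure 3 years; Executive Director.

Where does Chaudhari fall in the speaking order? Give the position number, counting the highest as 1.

4

By board role: Quinn, Mbeki and Harlow (Lead Independent Director); then Chaudhari, Lindqvist, Ferreira and Vance (Executive Director).
Among Quinn, Mbeki and Harlow, by continuous board tenure (higher first): Quinn (22 years) before Mbeki (17 years) before Harlow (16 years).
Among Chaudhari, Lindqvist, Ferreira and Vance, by continuous board tenure (lower first) (reversed rule for this group): Chaudhari (3 years) before Lindqvist (16 years) before Ferreira (17 years) before Vance (22 years).
Order: Quinn, Mbeki, Harlow, Chaudhari, Lindqvist, Ferreira, Vance. So position 4.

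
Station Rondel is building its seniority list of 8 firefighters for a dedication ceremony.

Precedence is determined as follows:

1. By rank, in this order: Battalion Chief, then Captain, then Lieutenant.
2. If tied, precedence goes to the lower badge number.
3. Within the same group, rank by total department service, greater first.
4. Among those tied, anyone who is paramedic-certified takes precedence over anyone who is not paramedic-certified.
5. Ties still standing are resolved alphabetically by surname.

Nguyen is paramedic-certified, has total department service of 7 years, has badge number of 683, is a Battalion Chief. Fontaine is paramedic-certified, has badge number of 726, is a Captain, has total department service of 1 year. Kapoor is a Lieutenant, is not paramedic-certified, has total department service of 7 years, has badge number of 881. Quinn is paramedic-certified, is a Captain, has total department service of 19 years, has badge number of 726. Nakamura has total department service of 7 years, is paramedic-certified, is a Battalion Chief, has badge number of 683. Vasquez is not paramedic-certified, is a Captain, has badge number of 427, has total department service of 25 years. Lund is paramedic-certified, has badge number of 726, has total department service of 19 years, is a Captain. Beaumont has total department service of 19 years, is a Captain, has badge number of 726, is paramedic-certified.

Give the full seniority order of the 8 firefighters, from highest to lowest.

Nakamura, Nguyen, Vasquez, Beaumont, Lund, Quinn, Fontaine, Kapoor

By rank: Nakamura and Nguyen (Battalion Chief); then Vasquez, Beaumont, Lund, Quinn and Fontaine (Captain); then Kapoor (Lieutenant).
Nakamura and Nguyen both have badge number 683, so the next rule applies.
Nakamura and Nguyen both have total department service 7 years, so the next rule applies.
Nakamura and Nguyen are each paramedic-certified, so the next rule applies.
Among Nakamura and Nguyen, alphabetically by surname: Nakamura before Nguyen.
Among Vasquez, Beaumont, Lund, Quinn and Fontaine, by badge number (lower first): Vasquez (427) before Beaumont, Lund, Quinn and Fontaine (726).
Among Beaumont, Lund, Quinn and Fontaine, by total department service (higher first): Beaumont, Lund and Quinn (19 years) before Fontaine (1 year).
Beaumont, Lund and Quinn are each paramedic-certified, so the next rule applies.
Among Beaumont, Lund and Quinn, alphabetically by surname: Beaumont before Lund before Quinn.
Full order: Nakamura, Nguyen, Vasquez, Beaumont, Lund, Quinn, Fontaine, Kapoor.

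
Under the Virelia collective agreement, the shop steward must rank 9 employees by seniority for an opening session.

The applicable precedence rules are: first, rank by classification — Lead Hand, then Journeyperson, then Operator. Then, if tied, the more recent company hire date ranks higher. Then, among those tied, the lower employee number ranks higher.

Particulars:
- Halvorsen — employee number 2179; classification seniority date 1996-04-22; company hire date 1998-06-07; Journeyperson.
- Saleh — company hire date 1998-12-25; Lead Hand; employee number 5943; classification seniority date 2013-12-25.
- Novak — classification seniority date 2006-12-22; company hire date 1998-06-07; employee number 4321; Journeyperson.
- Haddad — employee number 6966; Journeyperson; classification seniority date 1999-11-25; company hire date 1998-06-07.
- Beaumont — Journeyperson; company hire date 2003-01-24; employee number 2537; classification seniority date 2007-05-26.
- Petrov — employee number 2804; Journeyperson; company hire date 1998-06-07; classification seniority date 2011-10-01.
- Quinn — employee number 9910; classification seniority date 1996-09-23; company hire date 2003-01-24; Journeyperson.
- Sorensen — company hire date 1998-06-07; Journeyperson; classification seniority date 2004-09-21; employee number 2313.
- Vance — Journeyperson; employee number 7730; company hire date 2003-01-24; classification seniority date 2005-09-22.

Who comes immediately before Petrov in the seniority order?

Sorensen

By classification: Saleh (Lead Hand); then Beaumont, Vance, Quinn, Halvorsen, Sorensen, Petrov, Novak and Haddad (Journeyperson).
Among Beaumont, Vance, Quinn, Halvorsen, Sorensen, Petrov, Novak and Haddad, by company hire date (later first): Beaumont, Vance and Quinn (2003-01-24) before Halvorsen, Sorensen, Petrov, Novak and Haddad (1998-06-07).
Among Beaumont, Vance and Quinn, by employee number (lower first): Beaumont (2537) before Vance (7730) before Quinn (9910).
Among Halvorsen, Sorensen, Petrov, Novak and Haddad, by employee number (lower first): Halvorsen (2179) before Sorensen (2313) before Petrov (2804) before Novak (4321) before Haddad (6966).
Order: Saleh, Beaumont, Vance, Quinn, Halvorsen, Sorensen, Petrov, Novak, Haddad.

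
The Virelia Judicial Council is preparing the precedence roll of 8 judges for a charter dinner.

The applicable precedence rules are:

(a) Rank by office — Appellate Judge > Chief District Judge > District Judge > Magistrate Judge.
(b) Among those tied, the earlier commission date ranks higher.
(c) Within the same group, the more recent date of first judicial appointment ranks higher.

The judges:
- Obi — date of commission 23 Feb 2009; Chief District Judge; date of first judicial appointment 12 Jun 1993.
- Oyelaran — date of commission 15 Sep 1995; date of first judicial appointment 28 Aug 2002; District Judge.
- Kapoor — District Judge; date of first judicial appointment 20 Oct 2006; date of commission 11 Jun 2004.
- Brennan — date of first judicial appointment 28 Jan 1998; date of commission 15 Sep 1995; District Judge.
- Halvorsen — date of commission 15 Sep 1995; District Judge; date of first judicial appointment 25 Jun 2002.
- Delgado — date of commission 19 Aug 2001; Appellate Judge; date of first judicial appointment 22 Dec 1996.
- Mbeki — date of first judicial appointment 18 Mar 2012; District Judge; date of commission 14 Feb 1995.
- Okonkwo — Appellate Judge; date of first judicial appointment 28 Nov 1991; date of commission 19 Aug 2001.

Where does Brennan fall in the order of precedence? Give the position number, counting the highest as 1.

By office: Delgado and Okonkwo (Appellate Judge); then Obi (Chief District Judge); then Mbeki, Oyelaran, Halvorsen, Brennan and Kapoor (District Judge).
Delgado and Okonkwo both have date of commission 19 Aug 2001, so the next rule applies.
Among Delgado and Okonkwo, by date of first judicial appointment (later first): Delgado (22 Dec 1996) before Okonkwo (28 Nov 1991).
Among Mbeki, Oyelaran, Halvorsen, Brennan and Kapoor, by date of commission (earlier first): Mbeki (14 Feb 1995) before Oyelaran, Halvorsen and Brennan (15 Sep 1995) before Kapoor (11 Jun 2004).
Among Oyelaran, Halvorsen and Brennan, by date of first judicial appointment (later first): Oyelaran (28 Aug 2002) before Halvorsen (25 Jun 2002) before Brennan (28 Jan 1998).
Order: Delgado, Okonkwo, Obi, Mbeki, Oyelaran, Halvorsen, Brennan, Kapoor. So position 7.

7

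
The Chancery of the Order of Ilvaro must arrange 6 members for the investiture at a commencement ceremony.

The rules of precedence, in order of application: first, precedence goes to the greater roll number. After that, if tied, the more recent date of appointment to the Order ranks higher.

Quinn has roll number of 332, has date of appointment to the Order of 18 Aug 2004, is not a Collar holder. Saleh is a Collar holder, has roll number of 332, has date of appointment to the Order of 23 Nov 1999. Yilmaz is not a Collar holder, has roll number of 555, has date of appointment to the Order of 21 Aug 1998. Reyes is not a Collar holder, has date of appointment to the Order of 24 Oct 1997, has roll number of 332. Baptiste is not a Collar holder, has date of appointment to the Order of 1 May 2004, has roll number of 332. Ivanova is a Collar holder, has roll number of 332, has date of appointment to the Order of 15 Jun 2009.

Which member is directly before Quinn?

Ivanova

By roll number (higher first): Yilmaz (555); then Ivanova, Quinn, Baptiste, Saleh and Reyes (each 332).
Among Ivanova, Quinn, Baptiste, Saleh and Reyes, by date of appointment to the Order (later first): Ivanova (15 Jun 2009) before Quinn (18 Aug 2004) before Baptiste (1 May 2004) before Saleh (23 Nov 1999) before Reyes (24 Oct 1997).
Order: Yilmaz, Ivanova, Quinn, Baptiste, Saleh, Reyes.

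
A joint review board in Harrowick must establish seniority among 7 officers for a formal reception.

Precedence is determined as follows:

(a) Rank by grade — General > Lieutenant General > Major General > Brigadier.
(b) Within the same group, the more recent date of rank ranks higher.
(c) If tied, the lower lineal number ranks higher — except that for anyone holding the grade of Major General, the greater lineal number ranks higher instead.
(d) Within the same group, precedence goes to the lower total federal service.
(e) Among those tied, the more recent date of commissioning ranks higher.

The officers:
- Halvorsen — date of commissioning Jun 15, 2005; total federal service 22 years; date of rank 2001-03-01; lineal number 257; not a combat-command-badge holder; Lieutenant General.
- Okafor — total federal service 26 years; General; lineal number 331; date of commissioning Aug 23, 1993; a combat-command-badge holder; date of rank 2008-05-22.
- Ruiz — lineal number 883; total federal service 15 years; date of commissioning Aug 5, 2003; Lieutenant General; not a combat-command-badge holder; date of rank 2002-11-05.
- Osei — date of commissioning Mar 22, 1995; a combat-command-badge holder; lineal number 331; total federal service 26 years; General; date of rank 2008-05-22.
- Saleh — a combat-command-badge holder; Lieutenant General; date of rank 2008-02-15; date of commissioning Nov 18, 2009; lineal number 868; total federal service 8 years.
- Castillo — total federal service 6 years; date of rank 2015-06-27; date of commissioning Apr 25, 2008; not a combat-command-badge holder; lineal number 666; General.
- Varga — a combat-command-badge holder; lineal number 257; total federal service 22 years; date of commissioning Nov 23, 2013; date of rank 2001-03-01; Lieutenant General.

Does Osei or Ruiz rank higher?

Osei

By grade: Castillo, Osei and Okafor (General); then Saleh, Ruiz, Varga and Halvorsen (Lieutenant General).
Among Castillo, Osei and Okafor, by date of rank (later first): Castillo (2015-06-27) before Osei and Okafor (2008-05-22).
Osei and Okafor both have lineal number 331, so the next rule applies.
Osei and Okafor both have total federal service 26 years, so the next rule applies.
Among Osei and Okafor, by date of commissioning (later first): Osei (Mar 22, 1995) before Okafor (Aug 23, 1993).
Among Saleh, Ruiz, Varga and Halvorsen, by date of rank (later first): Saleh (2008-02-15) before Ruiz (2002-11-05) before Varga and Halvorsen (2001-03-01).
Varga and Halvorsen both have lineal number 257, so the next rule applies.
Varga and Halvorsen both have total federal service 22 years, so the next rule applies.
Among Varga and Halvorsen, by date of commissioning (later first): Varga (Nov 23, 2013) before Halvorsen (Jun 15, 2005).
So Osei takes precedence.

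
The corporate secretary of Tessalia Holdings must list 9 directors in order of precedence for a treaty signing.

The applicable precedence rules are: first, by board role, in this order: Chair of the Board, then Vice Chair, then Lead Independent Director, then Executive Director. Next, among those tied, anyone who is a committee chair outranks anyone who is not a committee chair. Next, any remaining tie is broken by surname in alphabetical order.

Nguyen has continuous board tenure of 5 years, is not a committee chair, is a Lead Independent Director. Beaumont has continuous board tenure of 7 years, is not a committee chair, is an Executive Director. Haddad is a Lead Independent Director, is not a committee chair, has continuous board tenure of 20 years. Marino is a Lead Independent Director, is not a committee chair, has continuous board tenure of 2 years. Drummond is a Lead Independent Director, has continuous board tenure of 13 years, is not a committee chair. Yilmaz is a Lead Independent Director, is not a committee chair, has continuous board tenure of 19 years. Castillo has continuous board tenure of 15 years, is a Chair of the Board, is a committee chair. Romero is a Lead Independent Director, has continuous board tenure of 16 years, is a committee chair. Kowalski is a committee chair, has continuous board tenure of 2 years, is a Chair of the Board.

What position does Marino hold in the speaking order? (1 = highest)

6

By board role: Castillo and Kowalski (Chair of the Board); then Romero, Drummond, Haddad, Marino, Nguyen and Yilmaz (Lead Independent Director); then Beaumont (Executive Director).
Castillo and Kowalski are each a committee chair, so the next rule applies.
Among Castillo and Kowalski, alphabetically by surname: Castillo before Kowalski.
Among Romero, Drummond, Haddad, Marino, Nguyen and Yilmaz, a committee chair before not a committee chair: Romero (a committee chair) before Drummond, Haddad, Marino, Nguyen and Yilmaz (not a committee chair).
Among Drummond, Haddad, Marino, Nguyen and Yilmaz, alphabetically by surname: Drummond before Haddad before Marino before Nguyen before Yilmaz.
Order: Castillo, Kowalski, Romero, Drummond, Haddad, Marino, Nguyen, Yilmaz, Beaumont. So position 6.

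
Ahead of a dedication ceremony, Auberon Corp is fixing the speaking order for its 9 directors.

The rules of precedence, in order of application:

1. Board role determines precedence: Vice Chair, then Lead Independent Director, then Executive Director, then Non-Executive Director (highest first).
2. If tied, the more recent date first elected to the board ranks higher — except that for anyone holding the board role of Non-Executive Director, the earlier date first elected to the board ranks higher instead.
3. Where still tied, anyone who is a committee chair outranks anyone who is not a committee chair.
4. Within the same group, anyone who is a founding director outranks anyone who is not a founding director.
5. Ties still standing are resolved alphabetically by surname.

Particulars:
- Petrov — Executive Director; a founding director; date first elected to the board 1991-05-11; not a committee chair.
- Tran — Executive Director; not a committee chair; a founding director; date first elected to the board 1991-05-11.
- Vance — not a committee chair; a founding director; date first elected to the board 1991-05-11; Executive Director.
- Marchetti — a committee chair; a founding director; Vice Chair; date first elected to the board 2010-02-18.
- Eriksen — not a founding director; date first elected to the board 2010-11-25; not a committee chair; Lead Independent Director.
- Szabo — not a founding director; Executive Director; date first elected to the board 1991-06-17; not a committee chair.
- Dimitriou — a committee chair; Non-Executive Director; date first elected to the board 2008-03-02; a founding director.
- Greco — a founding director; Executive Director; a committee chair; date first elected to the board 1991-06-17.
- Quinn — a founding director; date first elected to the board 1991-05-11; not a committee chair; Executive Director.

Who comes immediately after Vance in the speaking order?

By board role: Marchetti (Vice Chair); then Eriksen (Lead Independent Director); then Greco, Szabo, Petrov, Quinn, Tran and Vance (Executive Director); then Dimitriou (Non-Executive Director).
Among Greco, Szabo, Petrov, Quinn, Tran and Vance, by date first elected to the board (later first): Greco and Szabo (1991-06-17) before Petrov, Quinn, Tran and Vance (1991-05-11).
Among Greco and Szabo, a committee chair before not a committee chair: Greco (a committee chair) before Szabo (not a committee chair).
Petrov, Quinn, Tran and Vance are each not a committee chair, so the next rule applies.
Petrov, Quinn, Tran and Vance are each a founding director, so the next rule applies.
Among Petrov, Quinn, Tran and Vance, alphabetically by surname: Petrov before Quinn before Tran before Vance.
Order: Marchetti, Eriksen, Greco, Szabo, Petrov, Quinn, Tran, Vance, Dimitriou.

Dimitriou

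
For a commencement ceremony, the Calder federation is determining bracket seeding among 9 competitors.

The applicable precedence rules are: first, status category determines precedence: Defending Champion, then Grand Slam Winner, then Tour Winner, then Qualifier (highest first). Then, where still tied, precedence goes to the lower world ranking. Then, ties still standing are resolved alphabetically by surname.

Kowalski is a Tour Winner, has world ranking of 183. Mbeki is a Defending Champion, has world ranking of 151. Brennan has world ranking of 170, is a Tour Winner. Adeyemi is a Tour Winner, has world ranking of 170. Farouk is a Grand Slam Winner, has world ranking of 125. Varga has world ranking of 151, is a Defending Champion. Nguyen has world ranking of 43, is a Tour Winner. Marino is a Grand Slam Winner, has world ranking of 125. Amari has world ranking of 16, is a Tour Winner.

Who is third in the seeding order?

Farouk

By status category: Mbeki and Varga (Defending Champion); then Farouk and Marino (Grand Slam Winner); then Amari, Nguyen, Adeyemi, Brennan and Kowalski (Tour Winner).
Mbeki and Varga both have world ranking 151, so the next rule applies.
Among Mbeki and Varga, alphabetically by surname: Mbeki before Varga.
Farouk and Marino both have world ranking 125, so the next rule applies.
Among Farouk and Marino, alphabetically by surname: Farouk before Marino.
Among Amari, Nguyen, Adeyemi, Brennan and Kowalski, by world ranking (lower first): Amari (16) before Nguyen (43) before Adeyemi and Brennan (170) before Kowalski (183).
Among Adeyemi and Brennan, alphabetically by surname: Adeyemi before Brennan.
Order: Mbeki, Varga, Farouk, Marino, Amari, Nguyen, Adeyemi, Brennan, Kowalski.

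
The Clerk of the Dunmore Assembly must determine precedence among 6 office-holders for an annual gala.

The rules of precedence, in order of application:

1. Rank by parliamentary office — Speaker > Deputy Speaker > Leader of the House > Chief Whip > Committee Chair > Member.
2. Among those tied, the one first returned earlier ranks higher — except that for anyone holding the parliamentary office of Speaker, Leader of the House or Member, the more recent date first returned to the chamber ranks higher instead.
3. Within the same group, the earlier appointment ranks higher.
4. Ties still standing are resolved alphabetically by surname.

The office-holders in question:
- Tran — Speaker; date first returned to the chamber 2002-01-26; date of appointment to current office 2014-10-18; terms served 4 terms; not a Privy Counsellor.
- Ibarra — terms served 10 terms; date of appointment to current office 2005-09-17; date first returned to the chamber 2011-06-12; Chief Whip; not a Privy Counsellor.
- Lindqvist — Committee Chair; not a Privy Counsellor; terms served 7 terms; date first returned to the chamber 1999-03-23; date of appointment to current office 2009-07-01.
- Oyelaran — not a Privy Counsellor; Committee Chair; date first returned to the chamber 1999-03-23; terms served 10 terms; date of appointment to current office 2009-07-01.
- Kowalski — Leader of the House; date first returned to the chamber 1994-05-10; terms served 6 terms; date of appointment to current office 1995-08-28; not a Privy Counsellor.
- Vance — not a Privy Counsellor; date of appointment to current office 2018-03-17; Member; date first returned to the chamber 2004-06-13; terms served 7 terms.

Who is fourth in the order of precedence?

Lindqvist

By parliamentary office: Tran (Speaker); then Kowalski (Leader of the House); then Ibarra (Chief Whip); then Lindqvist and Oyelaran (Committee Chair); then Vance (Member).
Lindqvist and Oyelaran both have date first returned to the chamber 1999-03-23, so the next rule applies.
Lindqvist and Oyelaran both have date of appointment to current office 2009-07-01, so the next rule applies.
Among Lindqvist and Oyelaran, alphabetically by surname: Lindqvist before Oyelaran.
Order: Tran, Kowalski, Ibarra, Lindqvist, Oyelaran, Vance.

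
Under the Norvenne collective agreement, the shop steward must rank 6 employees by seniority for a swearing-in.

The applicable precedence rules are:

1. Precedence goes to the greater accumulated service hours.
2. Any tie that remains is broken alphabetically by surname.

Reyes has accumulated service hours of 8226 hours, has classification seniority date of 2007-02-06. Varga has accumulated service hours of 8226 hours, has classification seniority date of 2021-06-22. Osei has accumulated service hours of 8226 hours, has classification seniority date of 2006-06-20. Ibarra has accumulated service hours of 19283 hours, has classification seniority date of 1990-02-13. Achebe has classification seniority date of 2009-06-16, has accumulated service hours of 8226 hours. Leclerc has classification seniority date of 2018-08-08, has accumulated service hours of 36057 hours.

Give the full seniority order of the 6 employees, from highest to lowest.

Leclerc, Ibarra, Achebe, Osei, Reyes, Varga

By accumulated service hours (higher first): Leclerc (36057 hours); then Ibarra (19283 hours); then Achebe, Osei, Reyes and Varga (each 8226 hours).
Among Achebe, Osei, Reyes and Varga, alphabetically by surname: Achebe before Osei before Reyes before Varga.
Full order: Leclerc, Ibarra, Achebe, Osei, Reyes, Varga.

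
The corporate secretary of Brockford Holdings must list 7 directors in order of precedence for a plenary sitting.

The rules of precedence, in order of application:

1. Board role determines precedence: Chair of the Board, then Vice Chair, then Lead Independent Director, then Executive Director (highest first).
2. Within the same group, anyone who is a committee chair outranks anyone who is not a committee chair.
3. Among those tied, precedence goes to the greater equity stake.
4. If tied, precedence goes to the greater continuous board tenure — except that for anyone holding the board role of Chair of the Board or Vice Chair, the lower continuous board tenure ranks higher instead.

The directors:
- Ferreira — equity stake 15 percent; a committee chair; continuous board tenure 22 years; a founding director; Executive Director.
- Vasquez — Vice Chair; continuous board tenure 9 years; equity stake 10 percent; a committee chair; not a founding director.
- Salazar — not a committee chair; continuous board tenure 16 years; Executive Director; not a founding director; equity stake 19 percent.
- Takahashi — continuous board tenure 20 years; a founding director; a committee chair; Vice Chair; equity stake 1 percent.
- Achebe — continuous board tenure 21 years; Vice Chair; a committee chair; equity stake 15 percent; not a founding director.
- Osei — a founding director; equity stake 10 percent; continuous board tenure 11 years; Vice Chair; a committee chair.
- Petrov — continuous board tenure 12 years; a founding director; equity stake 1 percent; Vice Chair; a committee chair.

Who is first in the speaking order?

By board role: Achebe, Vasquez, Osei, Petrov and Takahashi (Vice Chair); then Ferreira and Salazar (Executive Director).
Achebe, Vasquez, Osei, Petrov and Takahashi are each a committee chair, so the next rule applies.
Among Achebe, Vasquez, Osei, Petrov and Takahashi, by equity stake (higher first): Achebe (15 percent) before Vasquez and Osei (10 percent) before Petrov and Takahashi (1 percent).
Among Vasquez and Osei, by continuous board tenure (lower first) (reversed rule for this group): Vasquez (9 years) before Osei (11 years).
Among Petrov and Takahashi, by continuous board tenure (lower first) (reversed rule for this group): Petrov (12 years) before Takahashi (20 years).
Among Ferreira and Salazar, a committee chair before not a committee chair: Ferreira (a committee chair) before Salazar (not a committee chair).
Order: Achebe, Vasquez, Osei, Petrov, Takahashi, Ferreira, Salazar.

Achebe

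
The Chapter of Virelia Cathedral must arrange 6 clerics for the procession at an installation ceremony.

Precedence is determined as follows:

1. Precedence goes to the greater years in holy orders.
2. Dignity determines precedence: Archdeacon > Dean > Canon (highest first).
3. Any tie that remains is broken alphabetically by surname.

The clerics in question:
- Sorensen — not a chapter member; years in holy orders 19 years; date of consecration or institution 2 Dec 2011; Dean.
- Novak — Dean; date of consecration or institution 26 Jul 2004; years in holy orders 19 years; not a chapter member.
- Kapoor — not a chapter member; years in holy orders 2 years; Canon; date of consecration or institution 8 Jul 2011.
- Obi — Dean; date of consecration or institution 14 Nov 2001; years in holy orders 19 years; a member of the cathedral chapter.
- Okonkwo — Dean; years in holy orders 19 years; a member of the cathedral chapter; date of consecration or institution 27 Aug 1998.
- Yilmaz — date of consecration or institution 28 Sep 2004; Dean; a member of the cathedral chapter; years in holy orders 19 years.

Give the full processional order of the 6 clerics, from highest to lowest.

Novak, Obi, Okonkwo, Sorensen, Yilmaz, Kapoor

By years in holy orders (higher first): Novak, Obi, Okonkwo, Sorensen and Yilmaz (each 19 years); then Kapoor (2 years).
Novak, Obi, Okonkwo, Sorensen and Yilmaz are each Dean, so the next rule applies.
Among Novak, Obi, Okonkwo, Sorensen and Yilmaz, alphabetically by surname: Novak before Obi before Okonkwo before Sorensen before Yilmaz.
Full order: Novak, Obi, Okonkwo, Sorensen, Yilmaz, Kapoor.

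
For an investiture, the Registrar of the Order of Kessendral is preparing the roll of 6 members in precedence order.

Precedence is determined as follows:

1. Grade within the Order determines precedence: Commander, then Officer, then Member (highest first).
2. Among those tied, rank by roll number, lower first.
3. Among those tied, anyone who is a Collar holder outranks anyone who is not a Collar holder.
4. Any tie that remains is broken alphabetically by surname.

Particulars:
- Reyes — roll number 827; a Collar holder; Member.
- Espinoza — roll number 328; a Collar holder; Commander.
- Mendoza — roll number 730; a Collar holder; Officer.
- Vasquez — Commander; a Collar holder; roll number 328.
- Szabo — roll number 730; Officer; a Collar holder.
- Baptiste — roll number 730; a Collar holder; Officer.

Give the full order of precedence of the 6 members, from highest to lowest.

Espinoza, Vasquez, Baptiste, Mendoza, Szabo, Reyes

By grade within the Order: Espinoza and Vasquez (Commander); then Baptiste, Mendoza and Szabo (Officer); then Reyes (Member).
Espinoza and Vasquez both have roll number 328, so the next rule applies.
Espinoza and Vasquez are each a Collar holder, so the next rule applies.
Among Espinoza and Vasquez, alphabetically by surname: Espinoza before Vasquez.
Baptiste, Mendoza and Szabo all have roll number 730, so the next rule applies.
Baptiste, Mendoza and Szabo are each a Collar holder, so the next rule applies.
Among Baptiste, Mendoza and Szabo, alphabetically by surname: Baptiste before Mendoza before Szabo.
Full order: Espinoza, Vasquez, Baptiste, Mendoza, Szabo, Reyes.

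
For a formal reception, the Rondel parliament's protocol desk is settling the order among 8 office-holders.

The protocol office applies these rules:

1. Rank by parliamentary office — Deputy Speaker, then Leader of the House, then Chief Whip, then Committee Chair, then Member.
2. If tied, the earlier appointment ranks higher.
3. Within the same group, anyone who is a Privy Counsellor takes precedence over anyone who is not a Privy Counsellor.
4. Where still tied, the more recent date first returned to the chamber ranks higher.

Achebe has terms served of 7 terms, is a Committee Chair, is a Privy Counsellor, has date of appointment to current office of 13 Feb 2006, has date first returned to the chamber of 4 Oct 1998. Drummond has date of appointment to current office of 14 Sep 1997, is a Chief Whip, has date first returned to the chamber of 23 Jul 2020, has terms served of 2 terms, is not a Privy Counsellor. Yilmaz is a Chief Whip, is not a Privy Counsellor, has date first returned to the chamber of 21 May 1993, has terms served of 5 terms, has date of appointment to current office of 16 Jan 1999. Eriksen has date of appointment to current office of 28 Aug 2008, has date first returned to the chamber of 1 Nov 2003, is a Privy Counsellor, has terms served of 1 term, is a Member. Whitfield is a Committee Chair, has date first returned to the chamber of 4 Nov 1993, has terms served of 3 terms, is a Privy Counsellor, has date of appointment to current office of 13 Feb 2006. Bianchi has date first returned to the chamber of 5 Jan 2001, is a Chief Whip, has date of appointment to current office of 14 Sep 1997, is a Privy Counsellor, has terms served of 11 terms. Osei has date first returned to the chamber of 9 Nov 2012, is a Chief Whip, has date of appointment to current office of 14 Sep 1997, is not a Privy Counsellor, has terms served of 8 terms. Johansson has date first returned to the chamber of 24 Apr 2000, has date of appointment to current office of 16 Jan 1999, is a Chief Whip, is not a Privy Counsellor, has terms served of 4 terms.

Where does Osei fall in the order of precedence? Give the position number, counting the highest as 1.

3

By parliamentary office: Bianchi, Drummond, Osei, Johansson and Yilmaz (Chief Whip); then Achebe and Whitfield (Committee Chair); then Eriksen (Member).
Among Bianchi, Drummond, Osei, Johansson and Yilmaz, by date of appointment to current office (earlier first): Bianchi, Drummond and Osei (14 Sep 1997) before Johansson and Yilmaz (16 Jan 1999).
Among Bianchi, Drummond and Osei, a Privy Counsellor before not a Privy Counsellor: Bianchi (a Privy Counsellor) before Drummond and Osei (not a Privy Counsellor).
Among Drummond and Osei, by date first returned to the chamber (later first): Drummond (23 Jul 2020) before Osei (9 Nov 2012).
Johansson and Yilmaz are each not a Privy Counsellor, so the next rule applies.
Among Johansson and Yilmaz, by date first returned to the chamber (later first): Johansson (24 Apr 2000) before Yilmaz (21 May 1993).
Achebe and Whitfield both have date of appointment to current office 13 Feb 2006, so the next rule applies.
Achebe and Whitfield are each a Privy Counsellor, so the next rule applies.
Among Achebe and Whitfield, by date first returned to the chamber (later first): Achebe (4 Oct 1998) before Whitfield (4 Nov 1993).
Order: Bianchi, Drummond, Osei, Johansson, Yilmaz, Achebe, Whitfield, Eriksen. So position 3.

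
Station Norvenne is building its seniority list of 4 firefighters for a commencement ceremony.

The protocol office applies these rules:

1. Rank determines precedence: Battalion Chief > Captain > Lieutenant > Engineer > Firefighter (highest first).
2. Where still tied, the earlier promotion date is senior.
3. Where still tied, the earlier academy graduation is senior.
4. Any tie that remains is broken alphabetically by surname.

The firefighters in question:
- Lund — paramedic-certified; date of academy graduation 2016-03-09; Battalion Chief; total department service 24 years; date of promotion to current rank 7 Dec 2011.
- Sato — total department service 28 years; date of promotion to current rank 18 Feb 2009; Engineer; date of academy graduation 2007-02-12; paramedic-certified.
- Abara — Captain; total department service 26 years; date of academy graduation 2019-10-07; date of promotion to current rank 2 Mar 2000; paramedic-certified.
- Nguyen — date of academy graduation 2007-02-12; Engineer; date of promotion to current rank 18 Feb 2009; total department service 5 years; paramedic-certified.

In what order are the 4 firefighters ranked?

By rank: Lund (Battalion Chief); then Abara (Captain); then Nguyen and Sato (Engineer).
Nguyen and Sato both have date of promotion to current rank 18 Feb 2009, so the next rule applies.
Nguyen and Sato both have date of academy graduation 2007-02-12, so the next rule applies.
Among Nguyen and Sato, alphabetically by surname: Nguyen before Sato.
Full order: Lund, Abara, Nguyen, Sato.

Lund, Abara, Nguyen, Sato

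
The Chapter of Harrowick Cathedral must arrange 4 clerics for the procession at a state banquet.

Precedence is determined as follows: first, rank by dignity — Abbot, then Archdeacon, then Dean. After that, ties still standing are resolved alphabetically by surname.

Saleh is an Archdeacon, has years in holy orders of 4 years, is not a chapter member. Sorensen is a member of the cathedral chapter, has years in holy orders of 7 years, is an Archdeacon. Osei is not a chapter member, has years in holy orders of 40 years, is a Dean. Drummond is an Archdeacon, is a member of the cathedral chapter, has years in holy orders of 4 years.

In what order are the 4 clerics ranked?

Drummond, Saleh, Sorensen, Osei

By dignity: Drummond, Saleh and Sorensen (Archdeacon); then Osei (Dean).
Among Drummond, Saleh and Sorensen, alphabetically by surname: Drummond before Saleh before Sorensen.
Full order: Drummond, Saleh, Sorensen, Osei.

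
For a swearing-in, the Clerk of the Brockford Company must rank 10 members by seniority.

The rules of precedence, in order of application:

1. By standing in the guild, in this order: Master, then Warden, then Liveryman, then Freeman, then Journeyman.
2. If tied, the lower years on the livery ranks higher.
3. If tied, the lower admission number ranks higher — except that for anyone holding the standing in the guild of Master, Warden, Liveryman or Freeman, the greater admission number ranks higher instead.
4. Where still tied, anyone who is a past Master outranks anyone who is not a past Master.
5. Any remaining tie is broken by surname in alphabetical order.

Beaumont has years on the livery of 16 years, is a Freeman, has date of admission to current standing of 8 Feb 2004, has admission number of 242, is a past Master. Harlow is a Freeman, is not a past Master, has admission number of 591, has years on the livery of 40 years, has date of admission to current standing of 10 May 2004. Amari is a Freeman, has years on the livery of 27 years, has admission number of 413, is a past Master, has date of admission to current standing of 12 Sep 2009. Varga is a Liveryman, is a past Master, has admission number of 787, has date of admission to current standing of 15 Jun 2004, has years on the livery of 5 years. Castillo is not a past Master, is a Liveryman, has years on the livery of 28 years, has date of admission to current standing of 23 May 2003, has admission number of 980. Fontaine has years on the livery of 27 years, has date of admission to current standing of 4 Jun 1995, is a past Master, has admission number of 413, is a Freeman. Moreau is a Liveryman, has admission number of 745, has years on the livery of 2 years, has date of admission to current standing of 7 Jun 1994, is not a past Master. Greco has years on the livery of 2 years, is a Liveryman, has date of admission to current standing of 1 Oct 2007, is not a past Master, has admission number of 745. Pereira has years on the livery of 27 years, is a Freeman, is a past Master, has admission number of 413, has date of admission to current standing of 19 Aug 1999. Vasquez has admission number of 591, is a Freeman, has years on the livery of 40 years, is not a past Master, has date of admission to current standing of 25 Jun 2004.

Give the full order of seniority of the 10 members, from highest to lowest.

By standing in the guild: Greco, Moreau, Varga and Castillo (Liveryman); then Beaumont, Amari, Fontaine, Pereira, Harlow and Vasquez (Freeman).
Among Greco, Moreau, Varga and Castillo, by years on the livery (lower first): Greco and Moreau (2 years) before Varga (5 years) before Castillo (28 years).
Greco and Moreau both have admission number 745, so the next rule applies.
Greco and Moreau are each not a past Master, so the next rule applies.
Among Greco and Moreau, alphabetically by surname: Greco before Moreau.
Among Beaumont, Amari, Fontaine, Pereira, Harlow and Vasquez, by years on the livery (lower first): Beaumont (16 years) before Amari, Fontaine and Pereira (27 years) before Harlow and Vasquez (40 years).
Amari, Fontaine and Pereira all have admission number 413, so the next rule applies.
Amari, Fontaine and Pereira are each a past Master, so the next rule applies.
Among Amari, Fontaine and Pereira, alphabetically by surname: Amari before Fontaine before Pereira.
Harlow and Vasquez both have admission number 591, so the next rule applies.
Harlow and Vasquez are each not a past Master, so the next rule applies.
Among Harlow and Vasquez, alphabetically by surname: Harlow before Vasquez.
Full order: Greco, Moreau, Varga, Castillo, Beaumont, Amari, Fontaine, Pereira, Harlow, Vasquez.

Greco, Moreau, Varga, Castillo, Beaumont, Amari, Fontaine, Pereira, Harlow, Vasquez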